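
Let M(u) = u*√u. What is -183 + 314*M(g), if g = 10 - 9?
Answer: 131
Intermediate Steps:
g = 1
M(u) = u^(3/2)
-183 + 314*M(g) = -183 + 314*1^(3/2) = -183 + 314*1 = -183 + 314 = 131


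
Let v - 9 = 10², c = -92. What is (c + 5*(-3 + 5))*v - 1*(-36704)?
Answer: 27766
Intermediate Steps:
v = 109 (v = 9 + 10² = 9 + 100 = 109)
(c + 5*(-3 + 5))*v - 1*(-36704) = (-92 + 5*(-3 + 5))*109 - 1*(-36704) = (-92 + 5*2)*109 + 36704 = (-92 + 10)*109 + 36704 = -82*109 + 36704 = -8938 + 36704 = 27766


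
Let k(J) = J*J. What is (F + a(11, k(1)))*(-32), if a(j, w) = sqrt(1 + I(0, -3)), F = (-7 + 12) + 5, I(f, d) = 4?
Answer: -320 - 32*sqrt(5) ≈ -391.55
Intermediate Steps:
k(J) = J**2
F = 10 (F = 5 + 5 = 10)
a(j, w) = sqrt(5) (a(j, w) = sqrt(1 + 4) = sqrt(5))
(F + a(11, k(1)))*(-32) = (10 + sqrt(5))*(-32) = -320 - 32*sqrt(5)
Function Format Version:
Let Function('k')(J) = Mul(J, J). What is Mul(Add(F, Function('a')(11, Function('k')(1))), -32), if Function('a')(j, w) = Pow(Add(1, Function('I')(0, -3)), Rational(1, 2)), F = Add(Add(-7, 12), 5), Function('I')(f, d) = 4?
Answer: Add(-320, Mul(-32, Pow(5, Rational(1, 2)))) ≈ -391.55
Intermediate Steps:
Function('k')(J) = Pow(J, 2)
F = 10 (F = Add(5, 5) = 10)
Function('a')(j, w) = Pow(5, Rational(1, 2)) (Function('a')(j, w) = Pow(Add(1, 4), Rational(1, 2)) = Pow(5, Rational(1, 2)))
Mul(Add(F, Function('a')(11, Function('k')(1))), -32) = Mul(Add(10, Pow(5, Rational(1, 2))), -32) = Add(-320, Mul(-32, Pow(5, Rational(1, 2))))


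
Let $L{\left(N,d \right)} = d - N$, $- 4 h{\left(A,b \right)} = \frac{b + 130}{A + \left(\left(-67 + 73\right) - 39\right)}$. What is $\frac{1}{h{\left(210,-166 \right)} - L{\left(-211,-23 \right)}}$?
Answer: $- \frac{59}{11089} \approx -0.0053206$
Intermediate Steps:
$h{\left(A,b \right)} = - \frac{130 + b}{4 \left(-33 + A\right)}$ ($h{\left(A,b \right)} = - \frac{\left(b + 130\right) \frac{1}{A + \left(\left(-67 + 73\right) - 39\right)}}{4} = - \frac{\left(130 + b\right) \frac{1}{A + \left(6 - 39\right)}}{4} = - \frac{\left(130 + b\right) \frac{1}{A - 33}}{4} = - \frac{\left(130 + b\right) \frac{1}{-33 + A}}{4} = - \frac{\frac{1}{-33 + A} \left(130 + b\right)}{4} = - \frac{130 + b}{4 \left(-33 + A\right)}$)
$\frac{1}{h{\left(210,-166 \right)} - L{\left(-211,-23 \right)}} = \frac{1}{\frac{-130 - -166}{4 \left(-33 + 210\right)} - \left(-23 - -211\right)} = \frac{1}{\frac{-130 + 166}{4 \cdot 177} - \left(-23 + 211\right)} = \frac{1}{\frac{1}{4} \cdot \frac{1}{177} \cdot 36 - 188} = \frac{1}{\frac{3}{59} - 188} = \frac{1}{- \frac{11089}{59}} = - \frac{59}{11089}$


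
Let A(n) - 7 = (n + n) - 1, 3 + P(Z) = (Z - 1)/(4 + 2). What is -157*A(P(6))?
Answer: -785/3 ≈ -261.67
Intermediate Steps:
P(Z) = -19/6 + Z/6 (P(Z) = -3 + (Z - 1)/(4 + 2) = -3 + (-1 + Z)/6 = -3 + (-1 + Z)*(⅙) = -3 + (-⅙ + Z/6) = -19/6 + Z/6)
A(n) = 6 + 2*n (A(n) = 7 + ((n + n) - 1) = 7 + (2*n - 1) = 7 + (-1 + 2*n) = 6 + 2*n)
-157*A(P(6)) = -157*(6 + 2*(-19/6 + (⅙)*6)) = -157*(6 + 2*(-19/6 + 1)) = -157*(6 + 2*(-13/6)) = -157*(6 - 13/3) = -157*5/3 = -785/3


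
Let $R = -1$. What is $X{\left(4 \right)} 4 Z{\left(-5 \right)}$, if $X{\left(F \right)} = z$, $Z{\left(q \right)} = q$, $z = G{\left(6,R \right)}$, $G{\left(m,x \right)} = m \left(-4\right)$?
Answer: $480$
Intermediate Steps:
$G{\left(m,x \right)} = - 4 m$
$z = -24$ ($z = \left(-4\right) 6 = -24$)
$X{\left(F \right)} = -24$
$X{\left(4 \right)} 4 Z{\left(-5 \right)} = \left(-24\right) 4 \left(-5\right) = \left(-96\right) \left(-5\right) = 480$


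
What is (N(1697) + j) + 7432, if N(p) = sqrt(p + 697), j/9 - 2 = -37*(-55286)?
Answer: 18417688 + 3*sqrt(266) ≈ 1.8418e+7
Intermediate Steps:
j = 18410256 (j = 18 + 9*(-37*(-55286)) = 18 + 9*2045582 = 18 + 18410238 = 18410256)
N(p) = sqrt(697 + p)
(N(1697) + j) + 7432 = (sqrt(697 + 1697) + 18410256) + 7432 = (sqrt(2394) + 18410256) + 7432 = (3*sqrt(266) + 18410256) + 7432 = (18410256 + 3*sqrt(266)) + 7432 = 18417688 + 3*sqrt(266)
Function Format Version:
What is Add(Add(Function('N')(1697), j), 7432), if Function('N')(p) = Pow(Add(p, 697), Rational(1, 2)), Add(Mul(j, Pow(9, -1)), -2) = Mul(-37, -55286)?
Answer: Add(18417688, Mul(3, Pow(266, Rational(1, 2)))) ≈ 1.8418e+7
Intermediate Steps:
j = 18410256 (j = Add(18, Mul(9, Mul(-37, -55286))) = Add(18, Mul(9, 2045582)) = Add(18, 18410238) = 18410256)
Function('N')(p) = Pow(Add(697, p), Rational(1, 2))
Add(Add(Function('N')(1697), j), 7432) = Add(Add(Pow(Add(697, 1697), Rational(1, 2)), 18410256), 7432) = Add(Add(Pow(2394, Rational(1, 2)), 18410256), 7432) = Add(Add(Mul(3, Pow(266, Rational(1, 2))), 18410256), 7432) = Add(Add(18410256, Mul(3, Pow(266, Rational(1, 2)))), 7432) = Add(18417688, Mul(3, Pow(266, Rational(1, 2))))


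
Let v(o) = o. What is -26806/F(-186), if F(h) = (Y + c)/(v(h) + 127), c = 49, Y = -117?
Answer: -790777/34 ≈ -23258.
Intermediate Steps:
F(h) = -68/(127 + h) (F(h) = (-117 + 49)/(h + 127) = -68/(127 + h))
-26806/F(-186) = -26806/((-68/(127 - 186))) = -26806/((-68/(-59))) = -26806/((-68*(-1/59))) = -26806/68/59 = -26806*59/68 = -790777/34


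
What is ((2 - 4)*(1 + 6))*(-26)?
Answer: 364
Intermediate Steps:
((2 - 4)*(1 + 6))*(-26) = -2*7*(-26) = -14*(-26) = 364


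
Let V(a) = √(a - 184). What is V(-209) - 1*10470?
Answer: -10470 + I*√393 ≈ -10470.0 + 19.824*I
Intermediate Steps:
V(a) = √(-184 + a)
V(-209) - 1*10470 = √(-184 - 209) - 1*10470 = √(-393) - 10470 = I*√393 - 10470 = -10470 + I*√393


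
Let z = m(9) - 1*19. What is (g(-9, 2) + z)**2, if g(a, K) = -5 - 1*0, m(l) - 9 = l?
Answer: 36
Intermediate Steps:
m(l) = 9 + l
g(a, K) = -5 (g(a, K) = -5 + 0 = -5)
z = -1 (z = (9 + 9) - 1*19 = 18 - 19 = -1)
(g(-9, 2) + z)**2 = (-5 - 1)**2 = (-6)**2 = 36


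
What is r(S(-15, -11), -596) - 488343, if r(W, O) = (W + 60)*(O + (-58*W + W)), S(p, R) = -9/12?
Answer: -8337969/16 ≈ -5.2112e+5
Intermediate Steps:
S(p, R) = -¾ (S(p, R) = -9*1/12 = -¾)
r(W, O) = (60 + W)*(O - 57*W)
r(S(-15, -11), -596) - 488343 = (-3420*(-¾) - 57*(-¾)² + 60*(-596) - 596*(-¾)) - 488343 = (2565 - 57*9/16 - 35760 + 447) - 488343 = (2565 - 513/16 - 35760 + 447) - 488343 = -524481/16 - 488343 = -8337969/16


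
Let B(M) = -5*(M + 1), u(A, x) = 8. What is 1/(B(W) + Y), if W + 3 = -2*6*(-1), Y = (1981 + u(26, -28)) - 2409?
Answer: -1/470 ≈ -0.0021277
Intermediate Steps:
Y = -420 (Y = (1981 + 8) - 2409 = 1989 - 2409 = -420)
W = 9 (W = -3 - 2*6*(-1) = -3 - 12*(-1) = -3 + 12 = 9)
B(M) = -5 - 5*M (B(M) = -5*(1 + M) = -5 - 5*M)
1/(B(W) + Y) = 1/((-5 - 5*9) - 420) = 1/((-5 - 45) - 420) = 1/(-50 - 420) = 1/(-470) = -1/470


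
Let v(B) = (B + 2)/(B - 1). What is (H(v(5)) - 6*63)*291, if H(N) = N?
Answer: -437955/4 ≈ -1.0949e+5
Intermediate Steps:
v(B) = (2 + B)/(-1 + B)
(H(v(5)) - 6*63)*291 = ((2 + 5)/(-1 + 5) - 6*63)*291 = (7/4 - 378)*291 = -1505/4*291 = -437955/4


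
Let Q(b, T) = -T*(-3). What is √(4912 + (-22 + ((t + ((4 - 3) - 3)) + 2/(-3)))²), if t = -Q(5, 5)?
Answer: √58369/3 ≈ 80.532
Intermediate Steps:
Q(b, T) = 3*T
t = -15 (t = -3*5 = -1*15 = -15)
√(4912 + (-22 + ((t + ((4 - 3) - 3)) + 2/(-3)))²) = √(4912 + (-22 + ((-15 + ((4 - 3) - 3)) + 2/(-3)))²) = √(4912 + (-22 + ((-15 + (1 - 3)) + 2*(-⅓)))²) = √(4912 + (-22 + ((-15 - 2) - ⅔))²) = √(4912 + (-22 + (-17 - ⅔))²) = √(4912 + (-22 - 53/3)²) = √(4912 + (-119/3)²) = √(4912 + 14161/9) = √(58369/9) = √58369/3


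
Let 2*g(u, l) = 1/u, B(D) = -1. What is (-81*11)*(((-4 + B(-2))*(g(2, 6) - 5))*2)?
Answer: -84645/2 ≈ -42323.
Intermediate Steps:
g(u, l) = 1/(2*u)
(-81*11)*(((-4 + B(-2))*(g(2, 6) - 5))*2) = (-81*11)*(((-4 - 1)*((1/2)/2 - 5))*2) = -891*(-5*((1/2)*(1/2) - 5))*2 = -891*(-5*(1/4 - 5))*2 = -891*(-5*(-19/4))*2 = -84645*2/4 = -891*95/2 = -84645/2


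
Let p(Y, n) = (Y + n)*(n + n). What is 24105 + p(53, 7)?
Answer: 24945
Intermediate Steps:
p(Y, n) = 2*n*(Y + n) (p(Y, n) = (Y + n)*(2*n) = 2*n*(Y + n))
24105 + p(53, 7) = 24105 + 2*7*(53 + 7) = 24105 + 2*7*60 = 24105 + 840 = 24945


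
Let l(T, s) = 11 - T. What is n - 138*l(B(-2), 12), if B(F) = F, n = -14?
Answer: -1808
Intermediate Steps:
n - 138*l(B(-2), 12) = -14 - 138*(11 - 1*(-2)) = -14 - 138*(11 + 2) = -14 - 138*13 = -14 - 1794 = -1808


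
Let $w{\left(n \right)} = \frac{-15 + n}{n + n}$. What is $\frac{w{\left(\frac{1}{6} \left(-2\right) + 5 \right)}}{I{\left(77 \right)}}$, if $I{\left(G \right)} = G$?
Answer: $- \frac{31}{2156} \approx -0.014378$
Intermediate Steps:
$w{\left(n \right)} = \frac{-15 + n}{2 n}$
$\frac{w{\left(\frac{1}{6} \left(-2\right) + 5 \right)}}{I{\left(77 \right)}} = \frac{\frac{1}{2} \frac{1}{\frac{1}{6} \left(-2\right) + 5} \left(-15 + \left(\frac{1}{6} \left(-2\right) + 5\right)\right)}{77} = \frac{-15 + \left(\frac{1}{6} \left(-2\right) + 5\right)}{2 \left(\frac{1}{6} \left(-2\right) + 5\right)} \frac{1}{77} = \frac{-15 + \left(- \frac{1}{3} + 5\right)}{2 \left(- \frac{1}{3} + 5\right)} \frac{1}{77} = \frac{-15 + \frac{14}{3}}{2 \cdot \frac{14}{3}} \cdot \frac{1}{77} = \frac{1}{2} \cdot \frac{3}{14} \left(- \frac{31}{3}\right) \frac{1}{77} = \left(- \frac{31}{28}\right) \frac{1}{77} = - \frac{31}{2156}$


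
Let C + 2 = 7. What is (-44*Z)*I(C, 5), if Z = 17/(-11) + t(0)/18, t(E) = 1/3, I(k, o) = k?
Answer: 9070/27 ≈ 335.93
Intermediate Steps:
C = 5 (C = -2 + 7 = 5)
t(E) = 1/3 (t(E) = 1*(1/3) = 1/3)
Z = -907/594 (Z = 17/(-11) + (1/3)/18 = 17*(-1/11) + (1/3)*(1/18) = -17/11 + 1/54 = -907/594 ≈ -1.5269)
(-44*Z)*I(C, 5) = -44*(-907/594)*5 = (1814/27)*5 = 9070/27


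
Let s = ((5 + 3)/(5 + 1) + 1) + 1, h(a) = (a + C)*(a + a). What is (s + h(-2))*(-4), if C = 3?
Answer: 8/3 ≈ 2.6667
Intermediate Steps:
h(a) = 2*a*(3 + a) (h(a) = (a + 3)*(a + a) = (3 + a)*(2*a) = 2*a*(3 + a))
s = 10/3 (s = (8/6 + 1) + 1 = (8*(⅙) + 1) + 1 = (4/3 + 1) + 1 = 7/3 + 1 = 10/3 ≈ 3.3333)
(s + h(-2))*(-4) = (10/3 + 2*(-2)*(3 - 2))*(-4) = (10/3 + 2*(-2)*1)*(-4) = (10/3 - 4)*(-4) = -⅔*(-4) = 8/3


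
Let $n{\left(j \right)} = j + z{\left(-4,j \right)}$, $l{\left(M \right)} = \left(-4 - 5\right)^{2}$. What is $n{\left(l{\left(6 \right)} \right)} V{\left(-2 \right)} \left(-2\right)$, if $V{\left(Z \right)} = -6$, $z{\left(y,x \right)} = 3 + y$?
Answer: $960$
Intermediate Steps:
$l{\left(M \right)} = 81$ ($l{\left(M \right)} = \left(-9\right)^{2} = 81$)
$n{\left(j \right)} = -1 + j$ ($n{\left(j \right)} = j + \left(3 - 4\right) = j - 1 = -1 + j$)
$n{\left(l{\left(6 \right)} \right)} V{\left(-2 \right)} \left(-2\right) = \left(-1 + 81\right) \left(-6\right) \left(-2\right) = 80 \left(-6\right) \left(-2\right) = \left(-480\right) \left(-2\right) = 960$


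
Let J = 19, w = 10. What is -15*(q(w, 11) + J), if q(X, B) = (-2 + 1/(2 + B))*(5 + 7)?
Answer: 795/13 ≈ 61.154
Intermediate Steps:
q(X, B) = -24 + 12/(2 + B) (q(X, B) = (-2 + 1/(2 + B))*12 = -24 + 12/(2 + B))
-15*(q(w, 11) + J) = -15*(12*(-3 - 2*11)/(2 + 11) + 19) = -15*(12*(-3 - 22)/13 + 19) = -15*(12*(1/13)*(-25) + 19) = -15*(-300/13 + 19) = -15*(-53/13) = 795/13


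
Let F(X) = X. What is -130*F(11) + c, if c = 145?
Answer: -1285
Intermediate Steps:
-130*F(11) + c = -130*11 + 145 = -1430 + 145 = -1285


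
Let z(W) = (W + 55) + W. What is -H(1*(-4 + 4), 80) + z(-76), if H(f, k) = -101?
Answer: 4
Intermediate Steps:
z(W) = 55 + 2*W (z(W) = (55 + W) + W = 55 + 2*W)
-H(1*(-4 + 4), 80) + z(-76) = -1*(-101) + (55 + 2*(-76)) = 101 + (55 - 152) = 101 - 97 = 4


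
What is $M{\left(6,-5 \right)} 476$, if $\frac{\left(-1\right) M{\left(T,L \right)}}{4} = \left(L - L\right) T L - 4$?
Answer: $7616$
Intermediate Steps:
$M{\left(T,L \right)} = 16$ ($M{\left(T,L \right)} = - 4 \left(\left(L - L\right) T L - 4\right) = - 4 \left(0 T L - 4\right) = - 4 \left(0 L - 4\right) = - 4 \left(0 - 4\right) = \left(-4\right) \left(-4\right) = 16$)
$M{\left(6,-5 \right)} 476 = 16 \cdot 476 = 7616$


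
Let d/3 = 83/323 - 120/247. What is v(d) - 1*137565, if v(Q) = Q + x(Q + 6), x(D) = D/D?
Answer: -577634119/4199 ≈ -1.3756e+5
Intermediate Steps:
x(D) = 1
d = -2883/4199 (d = 3*(83/323 - 120/247) = 3*(-961/4199) = -2883/4199 ≈ -0.68659)
v(Q) = 1 + Q (v(Q) = Q + 1 = 1 + Q)
v(d) - 1*137565 = (1 - 2883/4199) - 1*137565 = 1316/4199 - 137565 = -577634119/4199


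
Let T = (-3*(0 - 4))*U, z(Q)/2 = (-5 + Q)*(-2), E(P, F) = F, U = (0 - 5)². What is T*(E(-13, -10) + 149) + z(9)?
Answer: 41684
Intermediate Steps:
U = 25 (U = (-5)² = 25)
z(Q) = 20 - 4*Q (z(Q) = 2*((-5 + Q)*(-2)) = 2*(10 - 2*Q) = 20 - 4*Q)
T = 300 (T = -3*(0 - 4)*25 = -3*(-4)*25 = 12*25 = 300)
T*(E(-13, -10) + 149) + z(9) = 300*(-10 + 149) + (20 - 4*9) = 300*139 + (20 - 36) = 41700 - 16 = 41684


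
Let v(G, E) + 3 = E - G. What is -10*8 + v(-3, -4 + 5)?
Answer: -79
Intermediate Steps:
v(G, E) = -3 + E - G (v(G, E) = -3 + (E - G) = -3 + E - G)
-10*8 + v(-3, -4 + 5) = -10*8 + (-3 + (-4 + 5) - 1*(-3)) = -80 + (-3 + 1 + 3) = -80 + 1 = -79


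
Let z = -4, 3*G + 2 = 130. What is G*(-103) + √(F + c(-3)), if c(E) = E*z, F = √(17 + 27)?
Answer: -13184/3 + √(12 + 2*√11) ≈ -4390.4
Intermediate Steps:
G = 128/3 (G = -⅔ + (⅓)*130 = -⅔ + 130/3 = 128/3 ≈ 42.667)
F = 2*√11 (F = √44 = 2*√11 ≈ 6.6332)
c(E) = -4*E (c(E) = E*(-4) = -4*E)
G*(-103) + √(F + c(-3)) = (128/3)*(-103) + √(2*√11 - 4*(-3)) = -13184/3 + √(2*√11 + 12) = -13184/3 + √(12 + 2*√11)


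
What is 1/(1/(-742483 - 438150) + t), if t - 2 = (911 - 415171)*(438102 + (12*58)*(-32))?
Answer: -1180633/203377889920400135 ≈ -5.8051e-12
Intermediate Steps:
t = -172261735798 (t = 2 + (911 - 415171)*(438102 + (12*58)*(-32)) = 2 - 414260*(438102 + 696*(-32)) = 2 - 414260*(438102 - 22272) = 2 - 414260*415830 = 2 - 172261735800 = -172261735798)
1/(1/(-742483 - 438150) + t) = 1/(1/(-742483 - 438150) - 172261735798) = 1/(1/(-1180633) - 172261735798) = 1/(-1/1180633 - 172261735798) = 1/(-203377889920400135/1180633) = -1180633/203377889920400135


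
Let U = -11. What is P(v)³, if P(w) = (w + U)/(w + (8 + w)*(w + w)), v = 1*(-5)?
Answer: 4096/42875 ≈ 0.095533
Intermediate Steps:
v = -5
P(w) = (-11 + w)/(w + 2*w*(8 + w)) (P(w) = (w - 11)/(w + (8 + w)*(w + w)) = (-11 + w)/(w + (8 + w)*(2*w)) = (-11 + w)/(w + 2*w*(8 + w)))
P(v)³ = ((-11 - 5)/((-5)*(17 + 2*(-5))))³ = (-⅕*(-16)/(17 - 10))³ = (-⅕*(-16)/7)³ = (-⅕*⅐*(-16))³ = (16/35)³ = 4096/42875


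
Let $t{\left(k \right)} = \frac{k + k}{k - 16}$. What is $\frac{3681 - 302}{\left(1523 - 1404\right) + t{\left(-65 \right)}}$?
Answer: $\frac{273699}{9769} \approx 28.017$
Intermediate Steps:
$t{\left(k \right)} = \frac{2 k}{-16 + k}$
$\frac{3681 - 302}{\left(1523 - 1404\right) + t{\left(-65 \right)}} = \frac{3681 - 302}{\left(1523 - 1404\right) + 2 \left(-65\right) \frac{1}{-16 - 65}} = \frac{3379}{\left(1523 - 1404\right) + 2 \left(-65\right) \frac{1}{-81}} = \frac{3379}{119 + 2 \left(-65\right) \left(- \frac{1}{81}\right)} = \frac{3379}{119 + \frac{130}{81}} = \frac{3379}{\frac{9769}{81}} = 3379 \cdot \frac{81}{9769} = \frac{273699}{9769}$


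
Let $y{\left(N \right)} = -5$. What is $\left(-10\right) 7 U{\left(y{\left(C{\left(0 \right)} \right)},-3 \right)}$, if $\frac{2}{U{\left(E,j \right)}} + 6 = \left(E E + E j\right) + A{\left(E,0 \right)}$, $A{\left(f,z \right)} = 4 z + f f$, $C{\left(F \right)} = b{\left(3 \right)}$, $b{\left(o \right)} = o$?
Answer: $- \frac{140}{59} \approx -2.3729$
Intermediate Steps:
$C{\left(F \right)} = 3$
$A{\left(f,z \right)} = f^{2} + 4 z$ ($A{\left(f,z \right)} = 4 z + f^{2} = f^{2} + 4 z$)
$U{\left(E,j \right)} = \frac{2}{-6 + 2 E^{2} + E j}$ ($U{\left(E,j \right)} = \frac{2}{-6 + \left(\left(E E + E j\right) + \left(E^{2} + 4 \cdot 0\right)\right)} = \frac{2}{-6 + \left(\left(E^{2} + E j\right) + \left(E^{2} + 0\right)\right)} = \frac{2}{-6 + \left(\left(E^{2} + E j\right) + E^{2}\right)} = \frac{2}{-6 + \left(2 E^{2} + E j\right)} = \frac{2}{-6 + 2 E^{2} + E j}$)
$\left(-10\right) 7 U{\left(y{\left(C{\left(0 \right)} \right)},-3 \right)} = \left(-10\right) 7 \frac{2}{-6 + 2 \left(-5\right)^{2} - -15} = - 70 \frac{2}{-6 + 2 \cdot 25 + 15} = - 70 \frac{2}{-6 + 50 + 15} = - 70 \cdot \frac{2}{59} = - 70 \cdot 2 \cdot \frac{1}{59} = \left(-70\right) \frac{2}{59} = - \frac{140}{59}$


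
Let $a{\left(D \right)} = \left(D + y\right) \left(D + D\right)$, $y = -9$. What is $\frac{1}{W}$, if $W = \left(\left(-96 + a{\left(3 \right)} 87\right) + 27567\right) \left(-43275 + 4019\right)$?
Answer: $- \frac{1}{955451784} \approx -1.0466 \cdot 10^{-9}$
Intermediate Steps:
$a{\left(D \right)} = 2 D \left(-9 + D\right)$ ($a{\left(D \right)} = \left(D - 9\right) \left(D + D\right) = \left(-9 + D\right) 2 D = 2 D \left(-9 + D\right)$)
$W = -955451784$ ($W = \left(\left(-96 + 2 \cdot 3 \left(-9 + 3\right) 87\right) + 27567\right) \left(-43275 + 4019\right) = \left(\left(-96 + 2 \cdot 3 \left(-6\right) 87\right) + 27567\right) \left(-39256\right) = \left(\left(-96 - 3132\right) + 27567\right) \left(-39256\right) = \left(-3228 + 27567\right) \left(-39256\right) = 24339 \left(-39256\right) = -955451784$)
$\frac{1}{W} = \frac{1}{-955451784} = - \frac{1}{955451784}$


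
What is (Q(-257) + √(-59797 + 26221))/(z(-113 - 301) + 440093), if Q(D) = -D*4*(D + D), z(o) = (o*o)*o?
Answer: 528392/70517851 - 2*I*√8394/70517851 ≈ 0.007493 - 2.5985e-6*I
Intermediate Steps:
z(o) = o³ (z(o) = o²*o = o³)
Q(D) = -8*D² (Q(D) = -4*D*2*D = -8*D²)
(Q(-257) + √(-59797 + 26221))/(z(-113 - 301) + 440093) = (-8*(-257)² + √(-59797 + 26221))/((-113 - 301)³ + 440093) = (-8*66049 + √(-33576))/((-414)³ + 440093) = (-528392 + 2*I*√8394)/(-70957944 + 440093) = (-528392 + 2*I*√8394)/(-70517851) = (-528392 + 2*I*√8394)*(-1/70517851) = 528392/70517851 - 2*I*√8394/70517851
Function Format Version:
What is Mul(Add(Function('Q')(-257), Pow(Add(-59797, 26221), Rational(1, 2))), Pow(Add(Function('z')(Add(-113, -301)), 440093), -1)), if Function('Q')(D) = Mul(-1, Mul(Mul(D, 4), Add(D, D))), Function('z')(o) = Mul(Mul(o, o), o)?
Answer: Add(Rational(528392, 70517851), Mul(Rational(-2, 70517851), I, Pow(8394, Rational(1, 2)))) ≈ Add(0.0074930, Mul(-2.5985e-6, I))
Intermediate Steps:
Function('z')(o) = Pow(o, 3) (Function('z')(o) = Mul(Pow(o, 2), o) = Pow(o, 3))
Function('Q')(D) = Mul(-8, Pow(D, 2)) (Function('Q')(D) = Mul(-1, Mul(Mul(4, D), Mul(2, D))) = Mul(-1, Mul(8, Pow(D, 2))) = Mul(-8, Pow(D, 2)))
Mul(Add(Function('Q')(-257), Pow(Add(-59797, 26221), Rational(1, 2))), Pow(Add(Function('z')(Add(-113, -301)), 440093), -1)) = Mul(Add(Mul(-8, Pow(-257, 2)), Pow(Add(-59797, 26221), Rational(1, 2))), Pow(Add(Pow(Add(-113, -301), 3), 440093), -1)) = Mul(Add(Mul(-8, 66049), Pow(-33576, Rational(1, 2))), Pow(Add(Pow(-414, 3), 440093), -1)) = Mul(Add(-528392, Mul(2, I, Pow(8394, Rational(1, 2)))), Pow(Add(-70957944, 440093), -1)) = Mul(Add(-528392, Mul(2, I, Pow(8394, Rational(1, 2)))), Pow(-70517851, -1)) = Mul(Add(-528392, Mul(2, I, Pow(8394, Rational(1, 2)))), Rational(-1, 70517851)) = Add(Rational(528392, 70517851), Mul(Rational(-2, 70517851), I, Pow(8394, Rational(1, 2))))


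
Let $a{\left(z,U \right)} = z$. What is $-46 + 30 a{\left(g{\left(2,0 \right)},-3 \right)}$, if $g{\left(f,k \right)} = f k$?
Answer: $-46$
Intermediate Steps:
$-46 + 30 a{\left(g{\left(2,0 \right)},-3 \right)} = -46 + 30 \cdot 2 \cdot 0 = -46 + 30 \cdot 0 = -46 + 0 = -46$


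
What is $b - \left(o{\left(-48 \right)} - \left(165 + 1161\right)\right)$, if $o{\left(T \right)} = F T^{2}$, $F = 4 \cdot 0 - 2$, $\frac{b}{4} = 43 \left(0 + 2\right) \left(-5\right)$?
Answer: $4214$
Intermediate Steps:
$b = -1720$ ($b = 4 \cdot 43 \left(0 + 2\right) \left(-5\right) = 4 \cdot 43 \cdot 2 \left(-5\right) = 4 \cdot 43 \left(-10\right) = 4 \left(-430\right) = -1720$)
$F = -2$ ($F = 0 - 2 = -2$)
$o{\left(T \right)} = - 2 T^{2}$
$b - \left(o{\left(-48 \right)} - \left(165 + 1161\right)\right) = -1720 - \left(- 2 \left(-48\right)^{2} - \left(165 + 1161\right)\right) = -1720 - \left(\left(-2\right) 2304 - 1326\right) = -1720 - \left(-4608 - 1326\right) = -1720 - -5934 = -1720 + 5934 = 4214$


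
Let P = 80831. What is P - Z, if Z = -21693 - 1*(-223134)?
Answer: -120610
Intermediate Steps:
Z = 201441 (Z = -21693 + 223134 = 201441)
P - Z = 80831 - 1*201441 = 80831 - 201441 = -120610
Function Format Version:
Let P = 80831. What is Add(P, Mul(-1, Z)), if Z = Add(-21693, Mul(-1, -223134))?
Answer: -120610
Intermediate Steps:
Z = 201441 (Z = Add(-21693, 223134) = 201441)
Add(P, Mul(-1, Z)) = Add(80831, Mul(-1, 201441)) = Add(80831, -201441) = -120610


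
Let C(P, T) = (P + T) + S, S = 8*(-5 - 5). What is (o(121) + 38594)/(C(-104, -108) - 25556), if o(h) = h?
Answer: -12905/8616 ≈ -1.4978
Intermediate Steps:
S = -80 (S = 8*(-10) = -80)
C(P, T) = -80 + P + T (C(P, T) = (P + T) - 80 = -80 + P + T)
(o(121) + 38594)/(C(-104, -108) - 25556) = (121 + 38594)/((-80 - 104 - 108) - 25556) = 38715/(-292 - 25556) = 38715/(-25848) = 38715*(-1/25848) = -12905/8616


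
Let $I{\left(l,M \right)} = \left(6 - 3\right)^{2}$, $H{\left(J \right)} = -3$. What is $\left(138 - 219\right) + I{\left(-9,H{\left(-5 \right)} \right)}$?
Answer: $-72$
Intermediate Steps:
$I{\left(l,M \right)} = 9$ ($I{\left(l,M \right)} = 3^{2} = 9$)
$\left(138 - 219\right) + I{\left(-9,H{\left(-5 \right)} \right)} = \left(138 - 219\right) + 9 = -81 + 9 = -72$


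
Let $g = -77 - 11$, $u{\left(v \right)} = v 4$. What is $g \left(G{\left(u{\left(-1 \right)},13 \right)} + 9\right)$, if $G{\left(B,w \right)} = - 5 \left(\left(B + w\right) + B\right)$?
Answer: $1408$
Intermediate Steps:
$u{\left(v \right)} = 4 v$
$G{\left(B,w \right)} = - 10 B - 5 w$ ($G{\left(B,w \right)} = - 5 \left(w + 2 B\right) = - 10 B - 5 w$)
$g = -88$
$g \left(G{\left(u{\left(-1 \right)},13 \right)} + 9\right) = - 88 \left(\left(- 10 \cdot 4 \left(-1\right) - 65\right) + 9\right) = - 88 \left(\left(\left(-10\right) \left(-4\right) - 65\right) + 9\right) = - 88 \left(\left(40 - 65\right) + 9\right) = - 88 \left(-25 + 9\right) = \left(-88\right) \left(-16\right) = 1408$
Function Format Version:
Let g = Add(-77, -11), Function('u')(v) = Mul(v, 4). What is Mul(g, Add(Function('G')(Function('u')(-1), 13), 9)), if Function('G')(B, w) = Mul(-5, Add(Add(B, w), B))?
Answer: 1408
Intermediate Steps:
Function('u')(v) = Mul(4, v)
Function('G')(B, w) = Add(Mul(-10, B), Mul(-5, w)) (Function('G')(B, w) = Mul(-5, Add(w, Mul(2, B))) = Add(Mul(-10, B), Mul(-5, w)))
g = -88
Mul(g, Add(Function('G')(Function('u')(-1), 13), 9)) = Mul(-88, Add(Add(Mul(-10, Mul(4, -1)), Mul(-5, 13)), 9)) = Mul(-88, Add(Add(Mul(-10, -4), -65), 9)) = Mul(-88, Add(Add(40, -65), 9)) = Mul(-88, Add(-25, 9)) = Mul(-88, -16) = 1408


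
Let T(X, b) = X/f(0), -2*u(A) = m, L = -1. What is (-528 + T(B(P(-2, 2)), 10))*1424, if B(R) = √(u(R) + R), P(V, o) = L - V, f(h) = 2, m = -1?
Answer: -751872 + 356*√6 ≈ -7.5100e+5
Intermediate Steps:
u(A) = ½ (u(A) = -½*(-1) = ½)
P(V, o) = -1 - V
B(R) = √(½ + R)
T(X, b) = X/2
(-528 + T(B(P(-2, 2)), 10))*1424 = (-528 + (√(2 + 4*(-1 - 1*(-2)))/2)/2)*1424 = (-528 + (√(2 + 4*(-1 + 2))/2)/2)*1424 = (-528 + (√(2 + 4*1)/2)/2)*1424 = (-528 + (√(2 + 4)/2)/2)*1424 = (-528 + (√6/2)/2)*1424 = (-528 + √6/4)*1424 = -751872 + 356*√6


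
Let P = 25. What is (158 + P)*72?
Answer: 13176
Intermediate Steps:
(158 + P)*72 = (158 + 25)*72 = 183*72 = 13176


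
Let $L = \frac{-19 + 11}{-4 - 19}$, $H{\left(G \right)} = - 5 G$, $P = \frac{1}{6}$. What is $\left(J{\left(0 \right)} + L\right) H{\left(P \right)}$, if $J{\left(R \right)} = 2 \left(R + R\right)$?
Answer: $- \frac{20}{69} \approx -0.28986$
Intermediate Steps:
$P = \frac{1}{6} \approx 0.16667$
$J{\left(R \right)} = 4 R$ ($J{\left(R \right)} = 2 \cdot 2 R = 4 R$)
$L = \frac{8}{23}$ ($L = - \frac{8}{-23} = \left(-8\right) \left(- \frac{1}{23}\right) = \frac{8}{23} \approx 0.34783$)
$\left(J{\left(0 \right)} + L\right) H{\left(P \right)} = \left(4 \cdot 0 + \frac{8}{23}\right) \left(\left(-5\right) \frac{1}{6}\right) = \left(0 + \frac{8}{23}\right) \left(- \frac{5}{6}\right) = \frac{8}{23} \left(- \frac{5}{6}\right) = - \frac{20}{69}$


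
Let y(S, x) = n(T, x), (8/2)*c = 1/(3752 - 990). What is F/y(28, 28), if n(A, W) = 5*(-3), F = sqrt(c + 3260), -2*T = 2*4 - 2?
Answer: -sqrt(99477520522)/82860 ≈ -3.8064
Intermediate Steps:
c = 1/11048 (c = 1/(4*(3752 - 990)) = (1/4)/2762 = (1/4)*(1/2762) = 1/11048 ≈ 9.0514e-5)
T = -3 (T = -(2*4 - 2)/2 = -(8 - 2)/2 = -1/2*6 = -3)
F = sqrt(99477520522)/5524 (F = sqrt(1/11048 + 3260) = sqrt(36016481/11048) = sqrt(99477520522)/5524 ≈ 57.096)
n(A, W) = -15
y(S, x) = -15
F/y(28, 28) = (sqrt(99477520522)/5524)/(-15) = (sqrt(99477520522)/5524)*(-1/15) = -sqrt(99477520522)/82860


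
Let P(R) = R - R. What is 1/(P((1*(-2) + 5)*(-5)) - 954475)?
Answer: -1/954475 ≈ -1.0477e-6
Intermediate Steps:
P(R) = 0
1/(P((1*(-2) + 5)*(-5)) - 954475) = 1/(0 - 954475) = 1/(-954475) = -1/954475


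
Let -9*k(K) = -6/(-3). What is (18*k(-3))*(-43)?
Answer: 172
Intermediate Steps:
k(K) = -2/9 (k(K) = -(-2)/(3*(-3)) = -(-2)*(-1)/(3*3) = -⅑*2 = -2/9)
(18*k(-3))*(-43) = (18*(-2/9))*(-43) = -4*(-43) = 172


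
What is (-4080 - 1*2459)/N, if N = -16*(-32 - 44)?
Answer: -6539/1216 ≈ -5.3775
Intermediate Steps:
N = 1216 (N = -16*(-76) = 1216)
(-4080 - 1*2459)/N = (-4080 - 1*2459)/1216 = (-4080 - 2459)*(1/1216) = -6539*1/1216 = -6539/1216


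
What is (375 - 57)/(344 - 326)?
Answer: 53/3 ≈ 17.667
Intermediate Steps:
(375 - 57)/(344 - 326) = 318/18 = 318*(1/18) = 53/3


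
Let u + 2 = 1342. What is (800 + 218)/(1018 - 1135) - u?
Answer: -157798/117 ≈ -1348.7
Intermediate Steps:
u = 1340 (u = -2 + 1342 = 1340)
(800 + 218)/(1018 - 1135) - u = (800 + 218)/(1018 - 1135) - 1*1340 = 1018/(-117) - 1340 = 1018*(-1/117) - 1340 = -1018/117 - 1340 = -157798/117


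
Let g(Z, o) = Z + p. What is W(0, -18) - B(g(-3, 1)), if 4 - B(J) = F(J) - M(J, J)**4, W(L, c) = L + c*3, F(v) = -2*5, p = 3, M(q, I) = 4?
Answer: -324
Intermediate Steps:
F(v) = -10
g(Z, o) = 3 + Z (g(Z, o) = Z + 3 = 3 + Z)
W(L, c) = L + 3*c
B(J) = 270 (B(J) = 4 - (-10 - 1*4**4) = 4 - (-10 - 1*256) = 4 - (-10 - 256) = 4 - 1*(-266) = 4 + 266 = 270)
W(0, -18) - B(g(-3, 1)) = (0 + 3*(-18)) - 1*270 = (0 - 54) - 270 = -54 - 270 = -324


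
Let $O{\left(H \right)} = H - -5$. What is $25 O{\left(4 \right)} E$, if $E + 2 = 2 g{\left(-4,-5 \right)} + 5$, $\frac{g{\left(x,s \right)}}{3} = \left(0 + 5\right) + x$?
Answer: $2025$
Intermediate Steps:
$g{\left(x,s \right)} = 15 + 3 x$ ($g{\left(x,s \right)} = 3 \left(\left(0 + 5\right) + x\right) = 3 \left(5 + x\right) = 15 + 3 x$)
$O{\left(H \right)} = 5 + H$ ($O{\left(H \right)} = H + 5 = 5 + H$)
$E = 9$ ($E = -2 + \left(2 \left(15 + 3 \left(-4\right)\right) + 5\right) = -2 + \left(2 \left(15 - 12\right) + 5\right) = -2 + \left(2 \cdot 3 + 5\right) = -2 + \left(6 + 5\right) = -2 + 11 = 9$)
$25 O{\left(4 \right)} E = 25 \left(5 + 4\right) 9 = 25 \cdot 9 \cdot 9 = 225 \cdot 9 = 2025$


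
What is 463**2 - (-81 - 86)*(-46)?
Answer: 206687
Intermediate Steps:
463**2 - (-81 - 86)*(-46) = 214369 - (-167)*(-46) = 214369 - 1*7682 = 214369 - 7682 = 206687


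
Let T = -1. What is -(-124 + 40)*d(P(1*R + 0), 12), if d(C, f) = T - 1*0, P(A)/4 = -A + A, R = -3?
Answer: -84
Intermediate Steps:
P(A) = 0 (P(A) = 4*(-A + A) = 4*0 = 0)
d(C, f) = -1 (d(C, f) = -1 - 1*0 = -1 + 0 = -1)
-(-124 + 40)*d(P(1*R + 0), 12) = -(-124 + 40)*(-1) = -(-84)*(-1) = -1*84 = -84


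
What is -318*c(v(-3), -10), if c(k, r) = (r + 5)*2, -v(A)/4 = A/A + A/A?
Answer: 3180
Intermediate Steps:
v(A) = -8 (v(A) = -4*(A/A + A/A) = -4*(1 + 1) = -4*2 = -8)
c(k, r) = 10 + 2*r (c(k, r) = (5 + r)*2 = 10 + 2*r)
-318*c(v(-3), -10) = -318*(10 + 2*(-10)) = -318*(10 - 20) = -318*(-10) = 3180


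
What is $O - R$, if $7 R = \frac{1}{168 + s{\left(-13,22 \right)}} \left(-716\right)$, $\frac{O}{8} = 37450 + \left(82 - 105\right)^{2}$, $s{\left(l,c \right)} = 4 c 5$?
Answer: $\frac{323277427}{1064} \approx 3.0383 \cdot 10^{5}$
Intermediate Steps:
$s{\left(l,c \right)} = 20 c$
$O = 303832$ ($O = 8 \left(37450 + \left(82 - 105\right)^{2}\right) = 8 \left(37450 + \left(-23\right)^{2}\right) = 8 \left(37450 + 529\right) = 8 \cdot 37979 = 303832$)
$R = - \frac{179}{1064}$ ($R = \frac{\frac{1}{168 + 20 \cdot 22} \left(-716\right)}{7} = \frac{\frac{1}{168 + 440} \left(-716\right)}{7} = \frac{\frac{1}{608} \left(-716\right)}{7} = \frac{1}{7} \left(- \frac{179}{152}\right) = - \frac{179}{1064} \approx -0.16823$)
$O - R = 303832 - - \frac{179}{1064} = 303832 + \frac{179}{1064} = \frac{323277427}{1064}$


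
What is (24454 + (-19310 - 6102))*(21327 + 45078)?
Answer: -63615990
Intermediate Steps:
(24454 + (-19310 - 6102))*(21327 + 45078) = (24454 - 25412)*66405 = -958*66405 = -63615990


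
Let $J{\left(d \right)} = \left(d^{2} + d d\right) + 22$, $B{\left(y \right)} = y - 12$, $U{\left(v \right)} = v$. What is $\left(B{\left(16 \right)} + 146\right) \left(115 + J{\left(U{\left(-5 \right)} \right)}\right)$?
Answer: $28050$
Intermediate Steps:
$B{\left(y \right)} = -12 + y$
$J{\left(d \right)} = 22 + 2 d^{2}$ ($J{\left(d \right)} = \left(d^{2} + d^{2}\right) + 22 = 2 d^{2} + 22 = 22 + 2 d^{2}$)
$\left(B{\left(16 \right)} + 146\right) \left(115 + J{\left(U{\left(-5 \right)} \right)}\right) = \left(\left(-12 + 16\right) + 146\right) \left(115 + \left(22 + 2 \left(-5\right)^{2}\right)\right) = \left(4 + 146\right) \left(115 + \left(22 + 2 \cdot 25\right)\right) = 150 \left(115 + \left(22 + 50\right)\right) = 150 \left(115 + 72\right) = 150 \cdot 187 = 28050$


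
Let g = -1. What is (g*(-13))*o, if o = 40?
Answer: 520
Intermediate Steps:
(g*(-13))*o = -1*(-13)*40 = 13*40 = 520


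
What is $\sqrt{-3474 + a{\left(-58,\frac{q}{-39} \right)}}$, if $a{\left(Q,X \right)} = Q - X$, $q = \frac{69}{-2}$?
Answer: $\frac{i \sqrt{2388230}}{26} \approx 59.438 i$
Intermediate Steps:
$q = - \frac{69}{2}$ ($q = 69 \left(- \frac{1}{2}\right) = - \frac{69}{2} \approx -34.5$)
$\sqrt{-3474 + a{\left(-58,\frac{q}{-39} \right)}} = \sqrt{-3474 - \left(58 - \frac{69}{2 \left(-39\right)}\right)} = \sqrt{-3474 - \left(58 - - \frac{23}{26}\right)} = \sqrt{-3474 - \frac{1531}{26}} = \sqrt{- \frac{91855}{26}} = \frac{i \sqrt{2388230}}{26}$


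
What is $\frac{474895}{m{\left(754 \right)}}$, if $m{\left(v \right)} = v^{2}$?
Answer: $\frac{474895}{568516} \approx 0.83532$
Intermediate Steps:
$\frac{474895}{m{\left(754 \right)}} = \frac{474895}{754^{2}} = \frac{474895}{568516}$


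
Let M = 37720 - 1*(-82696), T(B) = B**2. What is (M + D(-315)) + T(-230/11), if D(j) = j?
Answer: 14585121/121 ≈ 1.2054e+5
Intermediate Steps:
M = 120416 (M = 37720 + 82696 = 120416)
(M + D(-315)) + T(-230/11) = (120416 - 315) + (-230/11)**2 = 120101 + (-230/11)**2 = 120101 + 52900/121 = 14585121/121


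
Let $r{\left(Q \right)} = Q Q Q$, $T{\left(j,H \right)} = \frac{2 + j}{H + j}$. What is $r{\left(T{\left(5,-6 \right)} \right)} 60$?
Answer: $-20580$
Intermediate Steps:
$T{\left(j,H \right)} = \frac{2 + j}{H + j}$
$r{\left(Q \right)} = Q^{3}$ ($r{\left(Q \right)} = Q^{2} Q = Q^{3}$)
$r{\left(T{\left(5,-6 \right)} \right)} 60 = \left(\frac{2 + 5}{-6 + 5}\right)^{3} \cdot 60 = \left(\frac{1}{-1} \cdot 7\right)^{3} \cdot 60 = \left(\left(-1\right) 7\right)^{3} \cdot 60 = \left(-7\right)^{3} \cdot 60 = \left(-343\right) 60 = -20580$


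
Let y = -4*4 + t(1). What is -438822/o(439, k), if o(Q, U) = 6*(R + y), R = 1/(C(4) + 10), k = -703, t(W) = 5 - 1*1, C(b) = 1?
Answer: 804507/131 ≈ 6141.3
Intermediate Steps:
t(W) = 4 (t(W) = 5 - 1 = 4)
R = 1/11 (R = 1/(1 + 10) = 1/11 ≈ 0.090909)
y = -12 (y = -4*4 + 4 = -16 + 4 = -12)
o(Q, U) = -786/11 (o(Q, U) = 6*(1/11 - 12) = 6*(-131/11) = -786/11)
-438822/o(439, k) = -438822/(-786/11) = -438822*(-11/786) = 804507/131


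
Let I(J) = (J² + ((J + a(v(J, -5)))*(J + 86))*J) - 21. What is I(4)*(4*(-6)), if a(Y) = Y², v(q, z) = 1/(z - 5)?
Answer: -172632/5 ≈ -34526.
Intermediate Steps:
v(q, z) = 1/(-5 + z)
I(J) = -21 + J² + J*(86 + J)*(1/100 + J) (I(J) = (J² + ((J + (1/(-5 - 5))²)*(J + 86))*J) - 21 = (J² + ((J + (1/(-10))²)*(86 + J))*J) - 21 = (J² + ((J + (-⅒)²)*(86 + J))*J) - 21 = (J² + ((J + 1/100)*(86 + J))*J) - 21 = (J² + ((1/100 + J)*(86 + J))*J) - 21 = (J² + ((86 + J)*(1/100 + J))*J) - 21 = (J² + J*(86 + J)*(1/100 + J)) - 21 = -21 + J² + J*(86 + J)*(1/100 + J))
I(4)*(4*(-6)) = (-21 + 4³ + (43/50)*4 + (8701/100)*4²)*(4*(-6)) = (-21 + 64 + 86/25 + (8701/100)*16)*(-24) = (-21 + 64 + 86/25 + 34804/25)*(-24) = (7193/5)*(-24) = -172632/5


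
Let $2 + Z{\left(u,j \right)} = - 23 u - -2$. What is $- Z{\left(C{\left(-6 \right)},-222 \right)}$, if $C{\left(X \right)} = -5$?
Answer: $-115$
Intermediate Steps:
$Z{\left(u,j \right)} = - 23 u$ ($Z{\left(u,j \right)} = -2 - \left(-2 + 23 u\right) = - 23 u$)
$- Z{\left(C{\left(-6 \right)},-222 \right)} = - \left(-23\right) \left(-5\right) = \left(-1\right) 115 = -115$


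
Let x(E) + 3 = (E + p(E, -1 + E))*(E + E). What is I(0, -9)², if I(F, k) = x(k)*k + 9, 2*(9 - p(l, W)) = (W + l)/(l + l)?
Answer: 9801/4 ≈ 2450.3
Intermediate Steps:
p(l, W) = 9 - (W + l)/(4*l) (p(l, W) = 9 - (W + l)/(2*(l + l)) = 9 - (W + l)/(2*(2*l)) = 9 - (W + l)*1/(2*l)/2 = 9 - (W + l)/(4*l))
x(E) = -3 + 2*E*(E + (1 + 34*E)/(4*E)) (x(E) = -3 + (E + (-(-1 + E) + 35*E)/(4*E))*(E + E) = -3 + (E + ((1 - E) + 35*E)/(4*E))*(2*E) = -3 + (E + (1 + 34*E)/(4*E))*(2*E) = -3 + 2*E*(E + (1 + 34*E)/(4*E)))
I(F, k) = 9 + k*(-5/2 + 2*k² + 17*k) (I(F, k) = (-5/2 + 2*k² + 17*k)*k + 9 = k*(-5/2 + 2*k² + 17*k) + 9 = 9 + k*(-5/2 + 2*k² + 17*k))
I(0, -9)² = (9 + (½)*(-9)*(-5 + 4*(-9)² + 34*(-9)))² = (9 + (½)*(-9)*(-5 + 4*81 - 306))² = (9 + (½)*(-9)*(-5 + 324 - 306))² = (9 + (½)*(-9)*13)² = (9 - 117/2)² = (-99/2)² = 9801/4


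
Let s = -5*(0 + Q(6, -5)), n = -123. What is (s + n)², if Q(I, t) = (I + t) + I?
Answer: 24964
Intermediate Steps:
Q(I, t) = t + 2*I
s = -35 (s = -5*(0 + (-5 + 2*6)) = -5*(0 + (-5 + 12)) = -5*(0 + 7) = -5*7 = -35)
(s + n)² = (-35 - 123)² = (-158)² = 24964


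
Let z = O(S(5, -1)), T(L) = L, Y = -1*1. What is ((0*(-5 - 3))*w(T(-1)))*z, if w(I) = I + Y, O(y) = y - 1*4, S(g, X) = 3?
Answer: 0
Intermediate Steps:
Y = -1
O(y) = -4 + y (O(y) = y - 4 = -4 + y)
w(I) = -1 + I (w(I) = I - 1 = -1 + I)
z = -1 (z = -4 + 3 = -1)
((0*(-5 - 3))*w(T(-1)))*z = ((0*(-5 - 3))*(-1 - 1))*(-1) = ((0*(-8))*(-2))*(-1) = (0*(-2))*(-1) = 0*(-1) = 0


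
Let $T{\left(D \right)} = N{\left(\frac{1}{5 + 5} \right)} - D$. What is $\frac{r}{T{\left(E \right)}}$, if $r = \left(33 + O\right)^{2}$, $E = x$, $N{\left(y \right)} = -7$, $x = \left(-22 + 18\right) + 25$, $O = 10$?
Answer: $- \frac{1849}{28} \approx -66.036$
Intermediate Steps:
$x = 21$ ($x = -4 + 25 = 21$)
$E = 21$
$T{\left(D \right)} = -7 - D$
$r = 1849$ ($r = \left(33 + 10\right)^{2} = 43^{2} = 1849$)
$\frac{r}{T{\left(E \right)}} = \frac{1849}{-7 - 21} = \frac{1849}{-28} = 1849 \left(- \frac{1}{28}\right) = - \frac{1849}{28}$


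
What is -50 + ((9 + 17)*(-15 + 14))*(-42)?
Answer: 1042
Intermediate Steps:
-50 + ((9 + 17)*(-15 + 14))*(-42) = -50 + (26*(-1))*(-42) = -50 - 26*(-42) = -50 + 1092 = 1042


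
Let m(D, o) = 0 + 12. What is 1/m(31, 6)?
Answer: 1/12 ≈ 0.083333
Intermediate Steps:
m(D, o) = 12
1/m(31, 6) = 1/12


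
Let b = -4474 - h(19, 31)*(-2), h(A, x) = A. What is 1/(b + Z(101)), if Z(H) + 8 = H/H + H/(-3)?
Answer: -3/13430 ≈ -0.00022338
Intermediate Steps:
Z(H) = -7 - H/3 (Z(H) = -8 + (H/H + H/(-3)) = -8 + (1 + H*(-⅓)) = -8 + (1 - H/3) = -7 - H/3)
b = -4436 (b = -4474 - 19*(-2) = -4474 - 1*(-38) = -4474 + 38 = -4436)
1/(b + Z(101)) = 1/(-4436 + (-7 - ⅓*101)) = 1/(-4436 + (-7 - 101/3)) = 1/(-4436 - 122/3) = 1/(-13430/3) = -3/13430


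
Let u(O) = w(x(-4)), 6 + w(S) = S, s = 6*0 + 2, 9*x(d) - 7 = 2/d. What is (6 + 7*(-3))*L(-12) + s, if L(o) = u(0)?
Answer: 487/6 ≈ 81.167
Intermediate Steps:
x(d) = 7/9 + 2/(9*d) (x(d) = 7/9 + (2/d)/9 = 7/9 + 2/(9*d))
s = 2 (s = 0 + 2 = 2)
w(S) = -6 + S
u(O) = -95/18 (u(O) = -6 + (⅑)*(2 + 7*(-4))/(-4) = -6 + (⅑)*(-¼)*(2 - 28) = -6 + (⅑)*(-¼)*(-26) = -6 + 13/18 = -95/18)
L(o) = -95/18
(6 + 7*(-3))*L(-12) + s = (6 + 7*(-3))*(-95/18) + 2 = (6 - 21)*(-95/18) + 2 = -15*(-95/18) + 2 = 475/6 + 2 = 487/6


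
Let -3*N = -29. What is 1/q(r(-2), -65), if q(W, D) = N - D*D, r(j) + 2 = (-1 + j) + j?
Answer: -3/12646 ≈ -0.00023723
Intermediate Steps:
N = 29/3 (N = -⅓*(-29) = 29/3 ≈ 9.6667)
r(j) = -3 + 2*j (r(j) = -2 + ((-1 + j) + j) = -2 + (-1 + 2*j) = -3 + 2*j)
q(W, D) = 29/3 - D² (q(W, D) = 29/3 - D*D = 29/3 - D²)
1/q(r(-2), -65) = 1/(29/3 - 1*(-65)²) = 1/(29/3 - 1*4225) = 1/(29/3 - 4225) = 1/(-12646/3) = -3/12646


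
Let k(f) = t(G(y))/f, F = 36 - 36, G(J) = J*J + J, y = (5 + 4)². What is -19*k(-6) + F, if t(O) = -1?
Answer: -19/6 ≈ -3.1667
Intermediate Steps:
y = 81 (y = 9² = 81)
G(J) = J + J² (G(J) = J² + J = J + J²)
F = 0
k(f) = -1/f
-19*k(-6) + F = -(-19)/(-6) + 0 = -(-19)*(-1)/6 + 0 = -19*⅙ + 0 = -19/6 + 0 = -19/6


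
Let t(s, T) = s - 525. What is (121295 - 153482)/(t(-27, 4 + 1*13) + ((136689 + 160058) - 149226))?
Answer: -32187/146969 ≈ -0.21901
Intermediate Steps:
t(s, T) = -525 + s
(121295 - 153482)/(t(-27, 4 + 1*13) + ((136689 + 160058) - 149226)) = (121295 - 153482)/((-525 - 27) + ((136689 + 160058) - 149226)) = -32187/(-552 + (296747 - 149226)) = -32187/(-552 + 147521) = -32187/146969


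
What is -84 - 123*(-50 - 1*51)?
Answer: 12339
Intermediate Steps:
-84 - 123*(-50 - 1*51) = -84 - 123*(-50 - 51) = -84 - 123*(-101) = -84 + 12423 = 12339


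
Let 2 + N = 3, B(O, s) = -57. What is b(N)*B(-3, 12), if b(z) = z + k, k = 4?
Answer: -285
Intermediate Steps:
N = 1 (N = -2 + 3 = 1)
b(z) = 4 + z (b(z) = z + 4 = 4 + z)
b(N)*B(-3, 12) = (4 + 1)*(-57) = 5*(-57) = -285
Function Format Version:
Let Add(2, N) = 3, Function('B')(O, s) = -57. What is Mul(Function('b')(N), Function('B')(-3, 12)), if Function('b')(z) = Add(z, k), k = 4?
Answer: -285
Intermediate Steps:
N = 1 (N = Add(-2, 3) = 1)
Function('b')(z) = Add(4, z) (Function('b')(z) = Add(z, 4) = Add(4, z))
Mul(Function('b')(N), Function('B')(-3, 12)) = Mul(Add(4, 1), -57) = Mul(5, -57) = -285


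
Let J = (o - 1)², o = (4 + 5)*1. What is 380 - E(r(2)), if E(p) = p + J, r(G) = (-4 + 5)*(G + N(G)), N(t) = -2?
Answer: 316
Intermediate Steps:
o = 9 (o = 9*1 = 9)
J = 64 (J = (9 - 1)² = 8² = 64)
r(G) = -2 + G (r(G) = (-4 + 5)*(G - 2) = 1*(-2 + G) = -2 + G)
E(p) = 64 + p (E(p) = p + 64 = 64 + p)
380 - E(r(2)) = 380 - (64 + (-2 + 2)) = 380 - (64 + 0) = 380 - 1*64 = 380 - 64 = 316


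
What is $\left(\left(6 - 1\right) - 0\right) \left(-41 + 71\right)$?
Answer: $150$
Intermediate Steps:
$\left(\left(6 - 1\right) - 0\right) \left(-41 + 71\right) = \left(\left(6 - 1\right) + 0\right) 30 = \left(5 + 0\right) 30 = 5 \cdot 30 = 150$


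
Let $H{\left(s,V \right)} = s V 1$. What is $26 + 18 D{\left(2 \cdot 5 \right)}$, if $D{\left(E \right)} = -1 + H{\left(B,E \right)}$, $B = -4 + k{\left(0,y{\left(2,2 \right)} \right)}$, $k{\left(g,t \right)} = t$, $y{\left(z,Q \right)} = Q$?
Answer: $-352$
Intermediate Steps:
$B = -2$ ($B = -4 + 2 = -2$)
$H{\left(s,V \right)} = V s$ ($H{\left(s,V \right)} = V s 1 = V s$)
$D{\left(E \right)} = -1 - 2 E$ ($D{\left(E \right)} = -1 + E \left(-2\right) = -1 - 2 E$)
$26 + 18 D{\left(2 \cdot 5 \right)} = 26 + 18 \left(-1 - 2 \cdot 2 \cdot 5\right) = 26 + 18 \left(-1 - 20\right) = 26 + 18 \left(-21\right) = 26 - 378 = -352$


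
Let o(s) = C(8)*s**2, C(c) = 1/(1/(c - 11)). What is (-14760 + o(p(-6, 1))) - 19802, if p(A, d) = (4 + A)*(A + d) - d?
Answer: -34805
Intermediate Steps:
C(c) = -11 + c (C(c) = 1/(1/(-11 + c)) = -11 + c)
p(A, d) = -d + (4 + A)*(A + d)
o(s) = -3*s**2 (o(s) = (-11 + 8)*s**2 = -3*s**2)
(-14760 + o(p(-6, 1))) - 19802 = (-14760 - 3*((-6)**2 + 3*1 + 4*(-6) - 6*1)**2) - 19802 = (-14760 - 3*(36 + 3 - 24 - 6)**2) - 19802 = (-14760 - 3*9**2) - 19802 = (-14760 - 3*81) - 19802 = (-14760 - 243) - 19802 = -15003 - 19802 = -34805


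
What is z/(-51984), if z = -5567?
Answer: 293/2736 ≈ 0.10709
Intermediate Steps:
z/(-51984) = -5567/(-51984) = -5567*(-1/51984) = 293/2736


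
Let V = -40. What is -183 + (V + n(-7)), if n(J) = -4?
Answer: -227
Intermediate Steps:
-183 + (V + n(-7)) = -183 + (-40 - 4) = -183 - 44 = -227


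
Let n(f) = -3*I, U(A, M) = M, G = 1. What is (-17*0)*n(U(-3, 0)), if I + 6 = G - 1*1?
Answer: 0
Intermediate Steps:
I = -6 (I = -6 + (1 - 1*1) = -6 + (1 - 1) = -6 + 0 = -6)
n(f) = 18 (n(f) = -3*(-6) = 18)
(-17*0)*n(U(-3, 0)) = -17*0*18 = 0*18 = 0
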